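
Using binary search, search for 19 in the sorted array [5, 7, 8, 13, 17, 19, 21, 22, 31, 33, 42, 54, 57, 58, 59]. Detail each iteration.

Binary search for 19 in [5, 7, 8, 13, 17, 19, 21, 22, 31, 33, 42, 54, 57, 58, 59]:

lo=0, hi=14, mid=7, arr[mid]=22 -> 22 > 19, search left half
lo=0, hi=6, mid=3, arr[mid]=13 -> 13 < 19, search right half
lo=4, hi=6, mid=5, arr[mid]=19 -> Found target at index 5!

Binary search finds 19 at index 5 after 3 comparisons. The search repeatedly halves the search space by comparing with the middle element.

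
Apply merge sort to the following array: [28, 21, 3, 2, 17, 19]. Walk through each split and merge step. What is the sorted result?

Merge sort trace:

Split: [28, 21, 3, 2, 17, 19] -> [28, 21, 3] and [2, 17, 19]
  Split: [28, 21, 3] -> [28] and [21, 3]
    Split: [21, 3] -> [21] and [3]
    Merge: [21] + [3] -> [3, 21]
  Merge: [28] + [3, 21] -> [3, 21, 28]
  Split: [2, 17, 19] -> [2] and [17, 19]
    Split: [17, 19] -> [17] and [19]
    Merge: [17] + [19] -> [17, 19]
  Merge: [2] + [17, 19] -> [2, 17, 19]
Merge: [3, 21, 28] + [2, 17, 19] -> [2, 3, 17, 19, 21, 28]

Final sorted array: [2, 3, 17, 19, 21, 28]

The merge sort proceeds by recursively splitting the array and merging sorted halves.
After all merges, the sorted array is [2, 3, 17, 19, 21, 28].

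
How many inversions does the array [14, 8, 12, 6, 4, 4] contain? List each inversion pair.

Finding inversions in [14, 8, 12, 6, 4, 4]:

(0, 1): arr[0]=14 > arr[1]=8
(0, 2): arr[0]=14 > arr[2]=12
(0, 3): arr[0]=14 > arr[3]=6
(0, 4): arr[0]=14 > arr[4]=4
(0, 5): arr[0]=14 > arr[5]=4
(1, 3): arr[1]=8 > arr[3]=6
(1, 4): arr[1]=8 > arr[4]=4
(1, 5): arr[1]=8 > arr[5]=4
(2, 3): arr[2]=12 > arr[3]=6
(2, 4): arr[2]=12 > arr[4]=4
(2, 5): arr[2]=12 > arr[5]=4
(3, 4): arr[3]=6 > arr[4]=4
(3, 5): arr[3]=6 > arr[5]=4

Total inversions: 13

The array has 13 inversion(s): (0,1), (0,2), (0,3), (0,4), (0,5), (1,3), (1,4), (1,5), (2,3), (2,4), (2,5), (3,4), (3,5). Each pair (i,j) satisfies i < j and arr[i] > arr[j].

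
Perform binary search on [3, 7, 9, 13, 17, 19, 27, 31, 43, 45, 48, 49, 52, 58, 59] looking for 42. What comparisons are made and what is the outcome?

Binary search for 42 in [3, 7, 9, 13, 17, 19, 27, 31, 43, 45, 48, 49, 52, 58, 59]:

lo=0, hi=14, mid=7, arr[mid]=31 -> 31 < 42, search right half
lo=8, hi=14, mid=11, arr[mid]=49 -> 49 > 42, search left half
lo=8, hi=10, mid=9, arr[mid]=45 -> 45 > 42, search left half
lo=8, hi=8, mid=8, arr[mid]=43 -> 43 > 42, search left half
lo=8 > hi=7, target 42 not found

Binary search determines that 42 is not in the array after 4 comparisons. The search space was exhausted without finding the target.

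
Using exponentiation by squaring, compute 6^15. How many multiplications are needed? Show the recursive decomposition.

Computing 6^15 by squaring (build up from 6^1; each line after the first costs one multiplication):

6^1 = 6
6^2 = (6^1)^2 = 6^2 = 36
6^3 = 6 * 6^2 = 6 * 36 = 216
6^6 = (6^3)^2 = 216^2 = 46656
6^7 = 6 * 6^6 = 6 * 46656 = 279936
6^14 = (6^7)^2 = 279936^2 = 78364164096
6^15 = 6 * 6^14 = 6 * 78364164096 = 470184984576

Result: 470184984576
Multiplications needed: 6 (6 lines after 6^1)

6^15 = 470184984576. Using exponentiation by squaring, this requires 6 multiplications. The key idea: if the exponent is even, square the half-power; if odd, multiply by the base once.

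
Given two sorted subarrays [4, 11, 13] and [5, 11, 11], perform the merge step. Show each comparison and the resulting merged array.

Merging process:

Compare 4 vs 5: take 4 from left. Merged: [4]
Compare 11 vs 5: take 5 from right. Merged: [4, 5]
Compare 11 vs 11: take 11 from left. Merged: [4, 5, 11]
Compare 13 vs 11: take 11 from right. Merged: [4, 5, 11, 11]
Compare 13 vs 11: take 11 from right. Merged: [4, 5, 11, 11, 11]
Append remaining from left: [13]. Merged: [4, 5, 11, 11, 11, 13]

Final merged array: [4, 5, 11, 11, 11, 13]
Total comparisons: 5

The merged array is [4, 5, 11, 11, 11, 13], requiring 5 comparisons. The merge step runs in O(n) time where n is the total number of elements.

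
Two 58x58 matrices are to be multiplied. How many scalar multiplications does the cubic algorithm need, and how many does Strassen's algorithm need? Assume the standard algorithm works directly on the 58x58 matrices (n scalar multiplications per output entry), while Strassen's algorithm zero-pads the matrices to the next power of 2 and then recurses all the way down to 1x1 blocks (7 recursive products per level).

Matrix multiplication for 58x58 matrices:

Strassen's algorithm requires power-of-2 dimensions. Pad 58x58 to 64x64 (next power of 2).

Standard algorithm: 58^3 = 195112 multiplications
Strassen's algorithm: 7^(log2(64)) = 7^6 = 117649 multiplications
Savings: 195112 - 117649 = 77463 multiplications

Standard: 195112 multiplications (58^3). Strassen: 117649 multiplications (7^6, after padding to 64x64). Strassen reduces 8 recursive multiplications to 7 at each level.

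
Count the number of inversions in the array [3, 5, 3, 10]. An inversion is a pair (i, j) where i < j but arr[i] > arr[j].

Finding inversions in [3, 5, 3, 10]:

(1, 2): arr[1]=5 > arr[2]=3

Total inversions: 1

The array has 1 inversion(s): (1,2). Each pair (i,j) satisfies i < j and arr[i] > arr[j].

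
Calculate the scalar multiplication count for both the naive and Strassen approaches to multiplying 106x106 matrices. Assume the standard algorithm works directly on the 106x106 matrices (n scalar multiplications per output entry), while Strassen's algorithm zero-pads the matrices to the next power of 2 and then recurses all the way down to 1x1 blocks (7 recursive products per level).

Matrix multiplication for 106x106 matrices:

Strassen's algorithm requires power-of-2 dimensions. Pad 106x106 to 128x128 (next power of 2).

Standard algorithm: 106^3 = 1191016 multiplications
Strassen's algorithm: 7^(log2(128)) = 7^7 = 823543 multiplications
Savings: 1191016 - 823543 = 367473 multiplications

Standard: 1191016 multiplications (106^3). Strassen: 823543 multiplications (7^7, after padding to 128x128). Strassen reduces 8 recursive multiplications to 7 at each level.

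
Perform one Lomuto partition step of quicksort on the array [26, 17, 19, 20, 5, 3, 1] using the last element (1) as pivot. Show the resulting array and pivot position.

Lomuto partition with pivot = 1:

Initial array: [26, 17, 19, 20, 5, 3, 1]

arr[0]=26 > 1: no swap
arr[1]=17 > 1: no swap
arr[2]=19 > 1: no swap
arr[3]=20 > 1: no swap
arr[4]=5 > 1: no swap
arr[5]=3 > 1: no swap

Place pivot at position 0: [1, 17, 19, 20, 5, 3, 26]
Pivot position: 0

After partitioning with pivot 1, the array becomes [1, 17, 19, 20, 5, 3, 26]. The pivot is placed at index 0. All elements to the left of the pivot are <= 1, and all elements to the right are > 1.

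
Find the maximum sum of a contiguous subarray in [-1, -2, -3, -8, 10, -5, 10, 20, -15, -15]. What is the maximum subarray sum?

Using Kadane's algorithm on [-1, -2, -3, -8, 10, -5, 10, 20, -15, -15]:

Scanning through the array:
Position 1 (value -2): max_ending_here = -2, max_so_far = -1
Position 2 (value -3): max_ending_here = -3, max_so_far = -1
Position 3 (value -8): max_ending_here = -8, max_so_far = -1
Position 4 (value 10): max_ending_here = 10, max_so_far = 10
Position 5 (value -5): max_ending_here = 5, max_so_far = 10
Position 6 (value 10): max_ending_here = 15, max_so_far = 15
Position 7 (value 20): max_ending_here = 35, max_so_far = 35
Position 8 (value -15): max_ending_here = 20, max_so_far = 35
Position 9 (value -15): max_ending_here = 5, max_so_far = 35

Maximum subarray: [10, -5, 10, 20]
Maximum sum: 35

The maximum subarray is [10, -5, 10, 20] with sum 35. This subarray runs from index 4 to index 7.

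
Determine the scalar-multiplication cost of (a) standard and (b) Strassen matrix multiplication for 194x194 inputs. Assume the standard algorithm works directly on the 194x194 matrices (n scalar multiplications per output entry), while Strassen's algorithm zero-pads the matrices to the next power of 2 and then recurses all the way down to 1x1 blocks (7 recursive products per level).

Matrix multiplication for 194x194 matrices:

Strassen's algorithm requires power-of-2 dimensions. Pad 194x194 to 256x256 (next power of 2).

Standard algorithm: 194^3 = 7301384 multiplications
Strassen's algorithm: 7^(log2(256)) = 7^8 = 5764801 multiplications
Savings: 7301384 - 5764801 = 1536583 multiplications

Standard: 7301384 multiplications (194^3). Strassen: 5764801 multiplications (7^8, after padding to 256x256). Strassen reduces 8 recursive multiplications to 7 at each level.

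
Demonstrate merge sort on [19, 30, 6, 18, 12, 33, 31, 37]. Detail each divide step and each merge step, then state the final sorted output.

Merge sort trace:

Split: [19, 30, 6, 18, 12, 33, 31, 37] -> [19, 30, 6, 18] and [12, 33, 31, 37]
  Split: [19, 30, 6, 18] -> [19, 30] and [6, 18]
    Split: [19, 30] -> [19] and [30]
    Merge: [19] + [30] -> [19, 30]
    Split: [6, 18] -> [6] and [18]
    Merge: [6] + [18] -> [6, 18]
  Merge: [19, 30] + [6, 18] -> [6, 18, 19, 30]
  Split: [12, 33, 31, 37] -> [12, 33] and [31, 37]
    Split: [12, 33] -> [12] and [33]
    Merge: [12] + [33] -> [12, 33]
    Split: [31, 37] -> [31] and [37]
    Merge: [31] + [37] -> [31, 37]
  Merge: [12, 33] + [31, 37] -> [12, 31, 33, 37]
Merge: [6, 18, 19, 30] + [12, 31, 33, 37] -> [6, 12, 18, 19, 30, 31, 33, 37]

Final sorted array: [6, 12, 18, 19, 30, 31, 33, 37]

The merge sort proceeds by recursively splitting the array and merging sorted halves.
After all merges, the sorted array is [6, 12, 18, 19, 30, 31, 33, 37].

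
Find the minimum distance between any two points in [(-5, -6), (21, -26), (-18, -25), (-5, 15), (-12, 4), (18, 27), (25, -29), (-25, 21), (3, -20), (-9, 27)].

Computing all pairwise distances among 10 points:

d((-5, -6), (21, -26)) = 32.8024
d((-5, -6), (-18, -25)) = 23.0217
d((-5, -6), (-5, 15)) = 21.0
d((-5, -6), (-12, 4)) = 12.2066
d((-5, -6), (18, 27)) = 40.2244
d((-5, -6), (25, -29)) = 37.8021
d((-5, -6), (-25, 21)) = 33.6006
d((-5, -6), (3, -20)) = 16.1245
d((-5, -6), (-9, 27)) = 33.2415
d((21, -26), (-18, -25)) = 39.0128
d((21, -26), (-5, 15)) = 48.5489
d((21, -26), (-12, 4)) = 44.5982
d((21, -26), (18, 27)) = 53.0848
d((21, -26), (25, -29)) = 5.0 <-- minimum
d((21, -26), (-25, 21)) = 65.7647
d((21, -26), (3, -20)) = 18.9737
d((21, -26), (-9, 27)) = 60.9016
d((-18, -25), (-5, 15)) = 42.0595
d((-18, -25), (-12, 4)) = 29.6142
d((-18, -25), (18, 27)) = 63.2456
d((-18, -25), (25, -29)) = 43.1856
d((-18, -25), (-25, 21)) = 46.5296
d((-18, -25), (3, -20)) = 21.587
d((-18, -25), (-9, 27)) = 52.7731
d((-5, 15), (-12, 4)) = 13.0384
d((-5, 15), (18, 27)) = 25.9422
d((-5, 15), (25, -29)) = 53.2541
d((-5, 15), (-25, 21)) = 20.8806
d((-5, 15), (3, -20)) = 35.9026
d((-5, 15), (-9, 27)) = 12.6491
d((-12, 4), (18, 27)) = 37.8021
d((-12, 4), (25, -29)) = 49.5782
d((-12, 4), (-25, 21)) = 21.4009
d((-12, 4), (3, -20)) = 28.3019
d((-12, 4), (-9, 27)) = 23.1948
d((18, 27), (25, -29)) = 56.4358
d((18, 27), (-25, 21)) = 43.4166
d((18, 27), (3, -20)) = 49.3356
d((18, 27), (-9, 27)) = 27.0
d((25, -29), (-25, 21)) = 70.7107
d((25, -29), (3, -20)) = 23.7697
d((25, -29), (-9, 27)) = 65.5134
d((-25, 21), (3, -20)) = 49.6488
d((-25, 21), (-9, 27)) = 17.088
d((3, -20), (-9, 27)) = 48.5077

Closest pair: (21, -26) and (25, -29) with distance 5.0

The closest pair is (21, -26) and (25, -29) with Euclidean distance 5.0. For 10 points, brute-force pairwise comparison is shown above. For large n, the divide-and-conquer algorithm (sort by x, recurse on halves, check the dividing strip) achieves O(n log n).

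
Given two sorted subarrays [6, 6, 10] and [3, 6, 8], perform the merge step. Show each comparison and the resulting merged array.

Merging process:

Compare 6 vs 3: take 3 from right. Merged: [3]
Compare 6 vs 6: take 6 from left. Merged: [3, 6]
Compare 6 vs 6: take 6 from left. Merged: [3, 6, 6]
Compare 10 vs 6: take 6 from right. Merged: [3, 6, 6, 6]
Compare 10 vs 8: take 8 from right. Merged: [3, 6, 6, 6, 8]
Append remaining from left: [10]. Merged: [3, 6, 6, 6, 8, 10]

Final merged array: [3, 6, 6, 6, 8, 10]
Total comparisons: 5

The merged array is [3, 6, 6, 6, 8, 10], requiring 5 comparisons. The merge step runs in O(n) time where n is the total number of elements.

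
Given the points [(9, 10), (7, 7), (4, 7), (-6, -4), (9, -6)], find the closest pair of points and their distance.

Computing all pairwise distances among 5 points:

d((9, 10), (7, 7)) = 3.6056
d((9, 10), (4, 7)) = 5.831
d((9, 10), (-6, -4)) = 20.5183
d((9, 10), (9, -6)) = 16.0
d((7, 7), (4, 7)) = 3.0 <-- minimum
d((7, 7), (-6, -4)) = 17.0294
d((7, 7), (9, -6)) = 13.1529
d((4, 7), (-6, -4)) = 14.8661
d((4, 7), (9, -6)) = 13.9284
d((-6, -4), (9, -6)) = 15.1327

Closest pair: (7, 7) and (4, 7) with distance 3.0

The closest pair is (7, 7) and (4, 7) with Euclidean distance 3.0. For 5 points, brute-force pairwise comparison is shown above. For large n, the divide-and-conquer algorithm (sort by x, recurse on halves, check the dividing strip) achieves O(n log n).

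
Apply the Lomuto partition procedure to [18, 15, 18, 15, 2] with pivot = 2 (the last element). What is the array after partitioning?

Lomuto partition with pivot = 2:

Initial array: [18, 15, 18, 15, 2]

arr[0]=18 > 2: no swap
arr[1]=15 > 2: no swap
arr[2]=18 > 2: no swap
arr[3]=15 > 2: no swap

Place pivot at position 0: [2, 15, 18, 15, 18]
Pivot position: 0

After partitioning with pivot 2, the array becomes [2, 15, 18, 15, 18]. The pivot is placed at index 0. All elements to the left of the pivot are <= 2, and all elements to the right are > 2.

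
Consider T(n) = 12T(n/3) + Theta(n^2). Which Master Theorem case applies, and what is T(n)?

Master Theorem for T(n) = 12T(n/3) + O(n^2):

a = 12, b = 3, c = 2
log_b(a) = log_3(12) = 2.2619

Case 1: c = 2 < log_3(12) = 2.2619
T(n) = O(n^(log_3 12))

For T(n) = 12T(n/3) + O(n^2): log_3(12) = 2.2619. This is Case 1 of the Master Theorem (c < log_b(a), work dominated by leaves), giving O(n^(log_3 12)).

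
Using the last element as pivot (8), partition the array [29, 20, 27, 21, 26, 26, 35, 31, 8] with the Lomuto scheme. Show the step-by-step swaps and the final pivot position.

Lomuto partition with pivot = 8:

Initial array: [29, 20, 27, 21, 26, 26, 35, 31, 8]

arr[0]=29 > 8: no swap
arr[1]=20 > 8: no swap
arr[2]=27 > 8: no swap
arr[3]=21 > 8: no swap
arr[4]=26 > 8: no swap
arr[5]=26 > 8: no swap
arr[6]=35 > 8: no swap
arr[7]=31 > 8: no swap

Place pivot at position 0: [8, 20, 27, 21, 26, 26, 35, 31, 29]
Pivot position: 0

After partitioning with pivot 8, the array becomes [8, 20, 27, 21, 26, 26, 35, 31, 29]. The pivot is placed at index 0. All elements to the left of the pivot are <= 8, and all elements to the right are > 8.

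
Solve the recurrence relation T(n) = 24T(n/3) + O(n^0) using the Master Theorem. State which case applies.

Master Theorem for T(n) = 24T(n/3) + O(n^0):

a = 24, b = 3, c = 0
log_b(a) = log_3(24) = 2.8928

Case 1: c = 0 < log_3(24) = 2.8928
T(n) = O(n^(log_3 24))

For T(n) = 24T(n/3) + O(n^0): log_3(24) = 2.8928. This is Case 1 of the Master Theorem (c < log_b(a), work dominated by leaves), giving O(n^(log_3 24)).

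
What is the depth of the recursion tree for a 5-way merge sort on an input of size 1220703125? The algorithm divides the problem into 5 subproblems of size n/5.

For divide and conquer with division factor 5:

Problem sizes at each level:
Level 0: 1220703125
Level 1: 244140625
Level 2: 48828125
Level 3: 9765625
Level 4: 1953125
Level 5: 390625
Level 6: 78125
Level 7: 15625
Level 8: 3125
Level 9: 625
Level 10: 125
Level 11: 25
Level 12: 5
Level 13: 1

The root is level 0 and the size-1 base case is level 13 (the tree spans levels 0 through 13, i.e. 14 levels counting the root), so the depth is the number of divisions: log_5(1220703125) = 13

The recursion tree depth is log_5(1220703125) = 13. At each level, the problem size is divided by 5, so it takes 13 divisions to reduce to a base case of size 1. The algorithm makes 5 recursive calls at each level.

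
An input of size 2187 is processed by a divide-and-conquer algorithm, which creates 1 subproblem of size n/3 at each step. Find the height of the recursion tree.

For divide and conquer with division factor 3:

Problem sizes at each level:
Level 0: 2187
Level 1: 729
Level 2: 243
Level 3: 81
Level 4: 27
Level 5: 9
Level 6: 3
Level 7: 1

The root is level 0 and the size-1 base case is level 7 (the tree spans levels 0 through 7, i.e. 8 levels counting the root), so the depth is the number of divisions: log_3(2187) = 7

The recursion tree depth is log_3(2187) = 7. At each level, the problem size is divided by 3, so it takes 7 divisions to reduce to a base case of size 1. The algorithm makes 1 recursive call at each level.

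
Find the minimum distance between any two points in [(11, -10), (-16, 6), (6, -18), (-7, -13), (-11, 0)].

Computing all pairwise distances among 5 points:

d((11, -10), (-16, 6)) = 31.3847
d((11, -10), (6, -18)) = 9.434
d((11, -10), (-7, -13)) = 18.2483
d((11, -10), (-11, 0)) = 24.1661
d((-16, 6), (6, -18)) = 32.5576
d((-16, 6), (-7, -13)) = 21.0238
d((-16, 6), (-11, 0)) = 7.8102 <-- minimum
d((6, -18), (-7, -13)) = 13.9284
d((6, -18), (-11, 0)) = 24.7588
d((-7, -13), (-11, 0)) = 13.6015

Closest pair: (-16, 6) and (-11, 0) with distance 7.8102

The closest pair is (-16, 6) and (-11, 0) with Euclidean distance 7.8102. For 5 points, brute-force pairwise comparison is shown above. For large n, the divide-and-conquer algorithm (sort by x, recurse on halves, check the dividing strip) achieves O(n log n).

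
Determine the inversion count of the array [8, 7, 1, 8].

Finding inversions in [8, 7, 1, 8]:

(0, 1): arr[0]=8 > arr[1]=7
(0, 2): arr[0]=8 > arr[2]=1
(1, 2): arr[1]=7 > arr[2]=1

Total inversions: 3

The array has 3 inversion(s): (0,1), (0,2), (1,2). Each pair (i,j) satisfies i < j and arr[i] > arr[j].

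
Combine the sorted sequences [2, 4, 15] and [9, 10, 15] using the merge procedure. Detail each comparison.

Merging process:

Compare 2 vs 9: take 2 from left. Merged: [2]
Compare 4 vs 9: take 4 from left. Merged: [2, 4]
Compare 15 vs 9: take 9 from right. Merged: [2, 4, 9]
Compare 15 vs 10: take 10 from right. Merged: [2, 4, 9, 10]
Compare 15 vs 15: take 15 from left. Merged: [2, 4, 9, 10, 15]
Append remaining from right: [15]. Merged: [2, 4, 9, 10, 15, 15]

Final merged array: [2, 4, 9, 10, 15, 15]
Total comparisons: 5

The merged array is [2, 4, 9, 10, 15, 15], requiring 5 comparisons. The merge step runs in O(n) time where n is the total number of elements.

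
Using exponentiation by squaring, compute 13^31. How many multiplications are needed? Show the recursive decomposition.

Computing 13^31 by squaring (build up from 13^1; each line after the first costs one multiplication):

13^1 = 13
13^2 = (13^1)^2 = 13^2 = 169
13^3 = 13 * 13^2 = 13 * 169 = 2197
13^6 = (13^3)^2 = 2197^2 = 4826809
13^7 = 13 * 13^6 = 13 * 4826809 = 62748517
13^14 = (13^7)^2 = 62748517^2 = 3937376385699289
13^15 = 13 * 13^14 = 13 * 3937376385699289 = 51185893014090757
13^30 = (13^15)^2 = 51185893014090757^2 = 2619995643649944960380551432833049
13^31 = 13 * 13^30 = 13 * 2619995643649944960380551432833049 = 34059943367449284484947168626829637

Result: 34059943367449284484947168626829637
Multiplications needed: 8 (8 lines after 13^1)

13^31 = 34059943367449284484947168626829637. Using exponentiation by squaring, this requires 8 multiplications. The key idea: if the exponent is even, square the half-power; if odd, multiply by the base once.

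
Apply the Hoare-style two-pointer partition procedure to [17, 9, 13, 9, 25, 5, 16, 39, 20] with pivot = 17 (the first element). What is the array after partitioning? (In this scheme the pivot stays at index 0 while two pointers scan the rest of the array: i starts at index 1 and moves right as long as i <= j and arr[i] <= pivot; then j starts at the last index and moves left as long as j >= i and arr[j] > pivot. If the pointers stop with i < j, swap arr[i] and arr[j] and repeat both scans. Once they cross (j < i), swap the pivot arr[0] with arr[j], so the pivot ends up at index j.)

Hoare-style two-pointer partition with pivot = 17:

Initial array: [17, 9, 13, 9, 25, 5, 16, 39, 20]

Pointers start at i = 1, j = 8.
i stops at index 4 (arr[4]=25 > 17), j stops at index 6 (arr[6]=16 <= 17): swap arr[4] and arr[6], array becomes [17, 9, 13, 9, 16, 5, 25, 39, 20]
i ends at 6, j ends at 5: the pointers have crossed (j < i), so scanning stops.

Swap pivot arr[0] with arr[5] to place pivot at position 5: [5, 9, 13, 9, 16, 17, 25, 39, 20]
Pivot position: 5

After partitioning with pivot 17, the array becomes [5, 9, 13, 9, 16, 17, 25, 39, 20]. The pivot is placed at index 5. All elements to the left of the pivot are <= 17, and all elements to the right are > 17.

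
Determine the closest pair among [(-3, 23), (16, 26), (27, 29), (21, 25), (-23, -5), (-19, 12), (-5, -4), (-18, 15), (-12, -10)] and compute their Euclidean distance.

Computing all pairwise distances among 9 points:

d((-3, 23), (16, 26)) = 19.2354
d((-3, 23), (27, 29)) = 30.5941
d((-3, 23), (21, 25)) = 24.0832
d((-3, 23), (-23, -5)) = 34.4093
d((-3, 23), (-19, 12)) = 19.4165
d((-3, 23), (-5, -4)) = 27.074
d((-3, 23), (-18, 15)) = 17.0
d((-3, 23), (-12, -10)) = 34.2053
d((16, 26), (27, 29)) = 11.4018
d((16, 26), (21, 25)) = 5.099
d((16, 26), (-23, -5)) = 49.8197
d((16, 26), (-19, 12)) = 37.6962
d((16, 26), (-5, -4)) = 36.6197
d((16, 26), (-18, 15)) = 35.7351
d((16, 26), (-12, -10)) = 45.607
d((27, 29), (21, 25)) = 7.2111
d((27, 29), (-23, -5)) = 60.4649
d((27, 29), (-19, 12)) = 49.0408
d((27, 29), (-5, -4)) = 45.9674
d((27, 29), (-18, 15)) = 47.1275
d((27, 29), (-12, -10)) = 55.1543
d((21, 25), (-23, -5)) = 53.2541
d((21, 25), (-19, 12)) = 42.0595
d((21, 25), (-5, -4)) = 38.9487
d((21, 25), (-18, 15)) = 40.2616
d((21, 25), (-12, -10)) = 48.1041
d((-23, -5), (-19, 12)) = 17.4642
d((-23, -5), (-5, -4)) = 18.0278
d((-23, -5), (-18, 15)) = 20.6155
d((-23, -5), (-12, -10)) = 12.083
d((-19, 12), (-5, -4)) = 21.2603
d((-19, 12), (-18, 15)) = 3.1623 <-- minimum
d((-19, 12), (-12, -10)) = 23.0868
d((-5, -4), (-18, 15)) = 23.0217
d((-5, -4), (-12, -10)) = 9.2195
d((-18, 15), (-12, -10)) = 25.7099

Closest pair: (-19, 12) and (-18, 15) with distance 3.1623

The closest pair is (-19, 12) and (-18, 15) with Euclidean distance 3.1623. For 9 points, brute-force pairwise comparison is shown above. For large n, the divide-and-conquer algorithm (sort by x, recurse on halves, check the dividing strip) achieves O(n log n).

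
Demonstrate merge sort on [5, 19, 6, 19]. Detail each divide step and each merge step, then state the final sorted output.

Merge sort trace:

Split: [5, 19, 6, 19] -> [5, 19] and [6, 19]
  Split: [5, 19] -> [5] and [19]
  Merge: [5] + [19] -> [5, 19]
  Split: [6, 19] -> [6] and [19]
  Merge: [6] + [19] -> [6, 19]
Merge: [5, 19] + [6, 19] -> [5, 6, 19, 19]

Final sorted array: [5, 6, 19, 19]

The merge sort proceeds by recursively splitting the array and merging sorted halves.
After all merges, the sorted array is [5, 6, 19, 19].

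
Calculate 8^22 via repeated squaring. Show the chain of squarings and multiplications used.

Computing 8^22 by squaring (build up from 8^1; each line after the first costs one multiplication):

8^1 = 8
8^2 = (8^1)^2 = 8^2 = 64
8^4 = (8^2)^2 = 64^2 = 4096
8^5 = 8 * 8^4 = 8 * 4096 = 32768
8^10 = (8^5)^2 = 32768^2 = 1073741824
8^11 = 8 * 8^10 = 8 * 1073741824 = 8589934592
8^22 = (8^11)^2 = 8589934592^2 = 73786976294838206464

Result: 73786976294838206464
Multiplications needed: 6 (6 lines after 8^1)

8^22 = 73786976294838206464. Using exponentiation by squaring, this requires 6 multiplications. The key idea: if the exponent is even, square the half-power; if odd, multiply by the base once.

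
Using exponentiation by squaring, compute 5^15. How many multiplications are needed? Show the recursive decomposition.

Computing 5^15 by squaring (build up from 5^1; each line after the first costs one multiplication):

5^1 = 5
5^2 = (5^1)^2 = 5^2 = 25
5^3 = 5 * 5^2 = 5 * 25 = 125
5^6 = (5^3)^2 = 125^2 = 15625
5^7 = 5 * 5^6 = 5 * 15625 = 78125
5^14 = (5^7)^2 = 78125^2 = 6103515625
5^15 = 5 * 5^14 = 5 * 6103515625 = 30517578125

Result: 30517578125
Multiplications needed: 6 (6 lines after 5^1)

5^15 = 30517578125. Using exponentiation by squaring, this requires 6 multiplications. The key idea: if the exponent is even, square the half-power; if odd, multiply by the base once.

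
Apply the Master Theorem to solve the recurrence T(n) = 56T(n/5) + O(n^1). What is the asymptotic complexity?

Master Theorem for T(n) = 56T(n/5) + O(n^1):

a = 56, b = 5, c = 1
log_b(a) = log_5(56) = 2.5011

Case 1: c = 1 < log_5(56) = 2.5011
T(n) = O(n^(log_5 56))

For T(n) = 56T(n/5) + O(n^1): log_5(56) = 2.5011. This is Case 1 of the Master Theorem (c < log_b(a), work dominated by leaves), giving O(n^(log_5 56)).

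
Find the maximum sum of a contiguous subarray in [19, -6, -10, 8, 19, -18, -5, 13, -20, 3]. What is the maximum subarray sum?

Using Kadane's algorithm on [19, -6, -10, 8, 19, -18, -5, 13, -20, 3]:

Scanning through the array:
Position 1 (value -6): max_ending_here = 13, max_so_far = 19
Position 2 (value -10): max_ending_here = 3, max_so_far = 19
Position 3 (value 8): max_ending_here = 11, max_so_far = 19
Position 4 (value 19): max_ending_here = 30, max_so_far = 30
Position 5 (value -18): max_ending_here = 12, max_so_far = 30
Position 6 (value -5): max_ending_here = 7, max_so_far = 30
Position 7 (value 13): max_ending_here = 20, max_so_far = 30
Position 8 (value -20): max_ending_here = 0, max_so_far = 30
Position 9 (value 3): max_ending_here = 3, max_so_far = 30

Maximum subarray: [19, -6, -10, 8, 19]
Maximum sum: 30

The maximum subarray is [19, -6, -10, 8, 19] with sum 30. This subarray runs from index 0 to index 4.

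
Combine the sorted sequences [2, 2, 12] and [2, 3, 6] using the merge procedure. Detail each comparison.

Merging process:

Compare 2 vs 2: take 2 from left. Merged: [2]
Compare 2 vs 2: take 2 from left. Merged: [2, 2]
Compare 12 vs 2: take 2 from right. Merged: [2, 2, 2]
Compare 12 vs 3: take 3 from right. Merged: [2, 2, 2, 3]
Compare 12 vs 6: take 6 from right. Merged: [2, 2, 2, 3, 6]
Append remaining from left: [12]. Merged: [2, 2, 2, 3, 6, 12]

Final merged array: [2, 2, 2, 3, 6, 12]
Total comparisons: 5

The merged array is [2, 2, 2, 3, 6, 12], requiring 5 comparisons. The merge step runs in O(n) time where n is the total number of elements.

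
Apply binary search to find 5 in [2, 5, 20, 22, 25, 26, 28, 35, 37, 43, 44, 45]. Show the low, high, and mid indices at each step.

Binary search for 5 in [2, 5, 20, 22, 25, 26, 28, 35, 37, 43, 44, 45]:

lo=0, hi=11, mid=5, arr[mid]=26 -> 26 > 5, search left half
lo=0, hi=4, mid=2, arr[mid]=20 -> 20 > 5, search left half
lo=0, hi=1, mid=0, arr[mid]=2 -> 2 < 5, search right half
lo=1, hi=1, mid=1, arr[mid]=5 -> Found target at index 1!

Binary search finds 5 at index 1 after 4 comparisons. The search repeatedly halves the search space by comparing with the middle element.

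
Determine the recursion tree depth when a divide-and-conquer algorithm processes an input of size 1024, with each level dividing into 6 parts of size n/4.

For divide and conquer with division factor 4:

Problem sizes at each level:
Level 0: 1024
Level 1: 256
Level 2: 64
Level 3: 16
Level 4: 4
Level 5: 1

The root is level 0 and the size-1 base case is level 5 (the tree spans levels 0 through 5, i.e. 6 levels counting the root), so the depth is the number of divisions: log_4(1024) = 5

The recursion tree depth is log_4(1024) = 5. At each level, the problem size is divided by 4, so it takes 5 divisions to reduce to a base case of size 1. The algorithm makes 6 recursive calls at each level.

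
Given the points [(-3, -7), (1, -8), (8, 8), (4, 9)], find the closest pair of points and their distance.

Computing all pairwise distances among 4 points:

d((-3, -7), (1, -8)) = 4.1231 <-- minimum
d((-3, -7), (8, 8)) = 18.6011
d((-3, -7), (4, 9)) = 17.4642
d((1, -8), (8, 8)) = 17.4642
d((1, -8), (4, 9)) = 17.2627
d((8, 8), (4, 9)) = 4.1231 <-- minimum

Minimum distance: 4.1231 (tie among 2 pairs: (-3, -7) and (1, -8); (8, 8) and (4, 9))

The minimum Euclidean distance is 4.1231. There is a tie: 2 pairs achieve this minimum — (-3, -7) and (1, -8); (8, 8) and (4, 9). Any of these is a valid closest pair. For 4 points, brute-force pairwise comparison is shown above. For large n, the divide-and-conquer algorithm (sort by x, recurse on halves, check the dividing strip) achieves O(n log n).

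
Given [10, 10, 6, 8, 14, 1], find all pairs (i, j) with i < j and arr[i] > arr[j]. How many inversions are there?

Finding inversions in [10, 10, 6, 8, 14, 1]:

(0, 2): arr[0]=10 > arr[2]=6
(0, 3): arr[0]=10 > arr[3]=8
(0, 5): arr[0]=10 > arr[5]=1
(1, 2): arr[1]=10 > arr[2]=6
(1, 3): arr[1]=10 > arr[3]=8
(1, 5): arr[1]=10 > arr[5]=1
(2, 5): arr[2]=6 > arr[5]=1
(3, 5): arr[3]=8 > arr[5]=1
(4, 5): arr[4]=14 > arr[5]=1

Total inversions: 9

The array has 9 inversion(s): (0,2), (0,3), (0,5), (1,2), (1,3), (1,5), (2,5), (3,5), (4,5). Each pair (i,j) satisfies i < j and arr[i] > arr[j].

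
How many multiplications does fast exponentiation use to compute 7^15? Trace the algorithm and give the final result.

Computing 7^15 by squaring (build up from 7^1; each line after the first costs one multiplication):

7^1 = 7
7^2 = (7^1)^2 = 7^2 = 49
7^3 = 7 * 7^2 = 7 * 49 = 343
7^6 = (7^3)^2 = 343^2 = 117649
7^7 = 7 * 7^6 = 7 * 117649 = 823543
7^14 = (7^7)^2 = 823543^2 = 678223072849
7^15 = 7 * 7^14 = 7 * 678223072849 = 4747561509943

Result: 4747561509943
Multiplications needed: 6 (6 lines after 7^1)

7^15 = 4747561509943. Using exponentiation by squaring, this requires 6 multiplications. The key idea: if the exponent is even, square the half-power; if odd, multiply by the base once.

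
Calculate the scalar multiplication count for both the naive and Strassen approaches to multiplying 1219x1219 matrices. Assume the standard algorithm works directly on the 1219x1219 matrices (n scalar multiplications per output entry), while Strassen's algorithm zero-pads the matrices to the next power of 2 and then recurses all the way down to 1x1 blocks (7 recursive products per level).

Matrix multiplication for 1219x1219 matrices:

Strassen's algorithm requires power-of-2 dimensions. Pad 1219x1219 to 2048x2048 (next power of 2).

Standard algorithm: 1219^3 = 1811386459 multiplications
Strassen's algorithm: 7^(log2(2048)) = 7^11 = 1977326743 multiplications
Difference: 1811386459 - 1977326743 = -165940284 (Strassen uses MORE here due to padding overhead — for small or just-over-power-of-2 n, padding can outweigh the per-level savings)

Standard: 1811386459 multiplications (1219^3). Strassen: 1977326743 multiplications (7^11, after padding to 2048x2048). Strassen reduces 8 recursive multiplications to 7 at each level.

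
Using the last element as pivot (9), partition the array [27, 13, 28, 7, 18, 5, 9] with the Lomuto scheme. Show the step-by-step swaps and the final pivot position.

Lomuto partition with pivot = 9:

Initial array: [27, 13, 28, 7, 18, 5, 9]

arr[0]=27 > 9: no swap
arr[1]=13 > 9: no swap
arr[2]=28 > 9: no swap
arr[3]=7 <= 9: swap with position 0, array becomes [7, 13, 28, 27, 18, 5, 9]
arr[4]=18 > 9: no swap
arr[5]=5 <= 9: swap with position 1, array becomes [7, 5, 28, 27, 18, 13, 9]

Place pivot at position 2: [7, 5, 9, 27, 18, 13, 28]
Pivot position: 2

After partitioning with pivot 9, the array becomes [7, 5, 9, 27, 18, 13, 28]. The pivot is placed at index 2. All elements to the left of the pivot are <= 9, and all elements to the right are > 9.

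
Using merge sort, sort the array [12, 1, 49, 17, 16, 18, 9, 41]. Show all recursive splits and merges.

Merge sort trace:

Split: [12, 1, 49, 17, 16, 18, 9, 41] -> [12, 1, 49, 17] and [16, 18, 9, 41]
  Split: [12, 1, 49, 17] -> [12, 1] and [49, 17]
    Split: [12, 1] -> [12] and [1]
    Merge: [12] + [1] -> [1, 12]
    Split: [49, 17] -> [49] and [17]
    Merge: [49] + [17] -> [17, 49]
  Merge: [1, 12] + [17, 49] -> [1, 12, 17, 49]
  Split: [16, 18, 9, 41] -> [16, 18] and [9, 41]
    Split: [16, 18] -> [16] and [18]
    Merge: [16] + [18] -> [16, 18]
    Split: [9, 41] -> [9] and [41]
    Merge: [9] + [41] -> [9, 41]
  Merge: [16, 18] + [9, 41] -> [9, 16, 18, 41]
Merge: [1, 12, 17, 49] + [9, 16, 18, 41] -> [1, 9, 12, 16, 17, 18, 41, 49]

Final sorted array: [1, 9, 12, 16, 17, 18, 41, 49]

The merge sort proceeds by recursively splitting the array and merging sorted halves.
After all merges, the sorted array is [1, 9, 12, 16, 17, 18, 41, 49].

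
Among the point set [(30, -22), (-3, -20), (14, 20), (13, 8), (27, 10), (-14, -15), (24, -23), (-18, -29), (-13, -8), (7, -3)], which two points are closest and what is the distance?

Computing all pairwise distances among 10 points:

d((30, -22), (-3, -20)) = 33.0606
d((30, -22), (14, 20)) = 44.9444
d((30, -22), (13, 8)) = 34.4819
d((30, -22), (27, 10)) = 32.1403
d((30, -22), (-14, -15)) = 44.5533
d((30, -22), (24, -23)) = 6.0828 <-- minimum
d((30, -22), (-18, -29)) = 48.5077
d((30, -22), (-13, -8)) = 45.2217
d((30, -22), (7, -3)) = 29.8329
d((-3, -20), (14, 20)) = 43.4626
d((-3, -20), (13, 8)) = 32.249
d((-3, -20), (27, 10)) = 42.4264
d((-3, -20), (-14, -15)) = 12.083
d((-3, -20), (24, -23)) = 27.1662
d((-3, -20), (-18, -29)) = 17.4929
d((-3, -20), (-13, -8)) = 15.6205
d((-3, -20), (7, -3)) = 19.7231
d((14, 20), (13, 8)) = 12.0416
d((14, 20), (27, 10)) = 16.4012
d((14, 20), (-14, -15)) = 44.8219
d((14, 20), (24, -23)) = 44.1475
d((14, 20), (-18, -29)) = 58.5235
d((14, 20), (-13, -8)) = 38.8973
d((14, 20), (7, -3)) = 24.0416
d((13, 8), (27, 10)) = 14.1421
d((13, 8), (-14, -15)) = 35.4683
d((13, 8), (24, -23)) = 32.8938
d((13, 8), (-18, -29)) = 48.2701
d((13, 8), (-13, -8)) = 30.5287
d((13, 8), (7, -3)) = 12.53
d((27, 10), (-14, -15)) = 48.0208
d((27, 10), (24, -23)) = 33.1361
d((27, 10), (-18, -29)) = 59.5483
d((27, 10), (-13, -8)) = 43.8634
d((27, 10), (7, -3)) = 23.8537
d((-14, -15), (24, -23)) = 38.833
d((-14, -15), (-18, -29)) = 14.5602
d((-14, -15), (-13, -8)) = 7.0711
d((-14, -15), (7, -3)) = 24.1868
d((24, -23), (-18, -29)) = 42.4264
d((24, -23), (-13, -8)) = 39.9249
d((24, -23), (7, -3)) = 26.2488
d((-18, -29), (-13, -8)) = 21.587
d((-18, -29), (7, -3)) = 36.0694
d((-13, -8), (7, -3)) = 20.6155

Closest pair: (30, -22) and (24, -23) with distance 6.0828

The closest pair is (30, -22) and (24, -23) with Euclidean distance 6.0828. For 10 points, brute-force pairwise comparison is shown above. For large n, the divide-and-conquer algorithm (sort by x, recurse on halves, check the dividing strip) achieves O(n log n).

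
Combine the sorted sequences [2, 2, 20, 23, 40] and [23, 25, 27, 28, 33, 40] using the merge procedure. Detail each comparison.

Merging process:

Compare 2 vs 23: take 2 from left. Merged: [2]
Compare 2 vs 23: take 2 from left. Merged: [2, 2]
Compare 20 vs 23: take 20 from left. Merged: [2, 2, 20]
Compare 23 vs 23: take 23 from left. Merged: [2, 2, 20, 23]
Compare 40 vs 23: take 23 from right. Merged: [2, 2, 20, 23, 23]
Compare 40 vs 25: take 25 from right. Merged: [2, 2, 20, 23, 23, 25]
Compare 40 vs 27: take 27 from right. Merged: [2, 2, 20, 23, 23, 25, 27]
Compare 40 vs 28: take 28 from right. Merged: [2, 2, 20, 23, 23, 25, 27, 28]
Compare 40 vs 33: take 33 from right. Merged: [2, 2, 20, 23, 23, 25, 27, 28, 33]
Compare 40 vs 40: take 40 from left. Merged: [2, 2, 20, 23, 23, 25, 27, 28, 33, 40]
Append remaining from right: [40]. Merged: [2, 2, 20, 23, 23, 25, 27, 28, 33, 40, 40]

Final merged array: [2, 2, 20, 23, 23, 25, 27, 28, 33, 40, 40]
Total comparisons: 10

The merged array is [2, 2, 20, 23, 23, 25, 27, 28, 33, 40, 40], requiring 10 comparisons. The merge step runs in O(n) time where n is the total number of elements.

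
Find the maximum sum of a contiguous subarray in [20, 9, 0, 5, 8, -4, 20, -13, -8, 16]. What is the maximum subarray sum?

Using Kadane's algorithm on [20, 9, 0, 5, 8, -4, 20, -13, -8, 16]:

Scanning through the array:
Position 1 (value 9): max_ending_here = 29, max_so_far = 29
Position 2 (value 0): max_ending_here = 29, max_so_far = 29
Position 3 (value 5): max_ending_here = 34, max_so_far = 34
Position 4 (value 8): max_ending_here = 42, max_so_far = 42
Position 5 (value -4): max_ending_here = 38, max_so_far = 42
Position 6 (value 20): max_ending_here = 58, max_so_far = 58
Position 7 (value -13): max_ending_here = 45, max_so_far = 58
Position 8 (value -8): max_ending_here = 37, max_so_far = 58
Position 9 (value 16): max_ending_here = 53, max_so_far = 58

Maximum subarray: [20, 9, 0, 5, 8, -4, 20]
Maximum sum: 58

The maximum subarray is [20, 9, 0, 5, 8, -4, 20] with sum 58. This subarray runs from index 0 to index 6.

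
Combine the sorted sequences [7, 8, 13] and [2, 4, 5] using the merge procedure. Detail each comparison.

Merging process:

Compare 7 vs 2: take 2 from right. Merged: [2]
Compare 7 vs 4: take 4 from right. Merged: [2, 4]
Compare 7 vs 5: take 5 from right. Merged: [2, 4, 5]
Append remaining from left: [7, 8, 13]. Merged: [2, 4, 5, 7, 8, 13]

Final merged array: [2, 4, 5, 7, 8, 13]
Total comparisons: 3

The merged array is [2, 4, 5, 7, 8, 13], requiring 3 comparisons. The merge step runs in O(n) time where n is the total number of elements.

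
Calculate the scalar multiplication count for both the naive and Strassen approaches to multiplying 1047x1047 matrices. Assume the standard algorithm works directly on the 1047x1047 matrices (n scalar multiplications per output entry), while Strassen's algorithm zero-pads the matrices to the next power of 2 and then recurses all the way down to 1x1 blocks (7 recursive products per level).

Matrix multiplication for 1047x1047 matrices:

Strassen's algorithm requires power-of-2 dimensions. Pad 1047x1047 to 2048x2048 (next power of 2).

Standard algorithm: 1047^3 = 1147730823 multiplications
Strassen's algorithm: 7^(log2(2048)) = 7^11 = 1977326743 multiplications
Difference: 1147730823 - 1977326743 = -829595920 (Strassen uses MORE here due to padding overhead — for small or just-over-power-of-2 n, padding can outweigh the per-level savings)

Standard: 1147730823 multiplications (1047^3). Strassen: 1977326743 multiplications (7^11, after padding to 2048x2048). Strassen reduces 8 recursive multiplications to 7 at each level.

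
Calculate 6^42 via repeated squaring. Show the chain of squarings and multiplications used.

Computing 6^42 by squaring (build up from 6^1; each line after the first costs one multiplication):

6^1 = 6
6^2 = (6^1)^2 = 6^2 = 36
6^4 = (6^2)^2 = 36^2 = 1296
6^5 = 6 * 6^4 = 6 * 1296 = 7776
6^10 = (6^5)^2 = 7776^2 = 60466176
6^20 = (6^10)^2 = 60466176^2 = 3656158440062976
6^21 = 6 * 6^20 = 6 * 3656158440062976 = 21936950640377856
6^42 = (6^21)^2 = 21936950640377856^2 = 481229803398374426442198455156736

Result: 481229803398374426442198455156736
Multiplications needed: 7 (7 lines after 6^1)

6^42 = 481229803398374426442198455156736. Using exponentiation by squaring, this requires 7 multiplications. The key idea: if the exponent is even, square the half-power; if odd, multiply by the base once.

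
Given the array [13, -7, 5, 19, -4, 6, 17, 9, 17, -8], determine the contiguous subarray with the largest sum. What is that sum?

Using Kadane's algorithm on [13, -7, 5, 19, -4, 6, 17, 9, 17, -8]:

Scanning through the array:
Position 1 (value -7): max_ending_here = 6, max_so_far = 13
Position 2 (value 5): max_ending_here = 11, max_so_far = 13
Position 3 (value 19): max_ending_here = 30, max_so_far = 30
Position 4 (value -4): max_ending_here = 26, max_so_far = 30
Position 5 (value 6): max_ending_here = 32, max_so_far = 32
Position 6 (value 17): max_ending_here = 49, max_so_far = 49
Position 7 (value 9): max_ending_here = 58, max_so_far = 58
Position 8 (value 17): max_ending_here = 75, max_so_far = 75
Position 9 (value -8): max_ending_here = 67, max_so_far = 75

Maximum subarray: [13, -7, 5, 19, -4, 6, 17, 9, 17]
Maximum sum: 75

The maximum subarray is [13, -7, 5, 19, -4, 6, 17, 9, 17] with sum 75. This subarray runs from index 0 to index 8.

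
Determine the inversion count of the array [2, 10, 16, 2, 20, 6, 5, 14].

Finding inversions in [2, 10, 16, 2, 20, 6, 5, 14]:

(1, 3): arr[1]=10 > arr[3]=2
(1, 5): arr[1]=10 > arr[5]=6
(1, 6): arr[1]=10 > arr[6]=5
(2, 3): arr[2]=16 > arr[3]=2
(2, 5): arr[2]=16 > arr[5]=6
(2, 6): arr[2]=16 > arr[6]=5
(2, 7): arr[2]=16 > arr[7]=14
(4, 5): arr[4]=20 > arr[5]=6
(4, 6): arr[4]=20 > arr[6]=5
(4, 7): arr[4]=20 > arr[7]=14
(5, 6): arr[5]=6 > arr[6]=5

Total inversions: 11

The array has 11 inversion(s): (1,3), (1,5), (1,6), (2,3), (2,5), (2,6), (2,7), (4,5), (4,6), (4,7), (5,6). Each pair (i,j) satisfies i < j and arr[i] > arr[j].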